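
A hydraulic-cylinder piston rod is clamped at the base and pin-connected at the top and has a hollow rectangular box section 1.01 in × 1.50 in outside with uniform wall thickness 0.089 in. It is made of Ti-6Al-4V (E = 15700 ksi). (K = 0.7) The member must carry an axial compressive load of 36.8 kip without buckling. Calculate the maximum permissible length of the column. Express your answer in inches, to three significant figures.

Inner dimensions: h_i = 1.50 − 2×0.089 = 1.322 in, b_i = 1.01 − 2×0.089 = 0.8320 in
Weak-axis I_min = (h_o·b_o³ − h_i·b_i³)/12 with b_o = 1.01, b_i = 0.8320 in (shorter outer/inner sides).
I_min = (1.50×1.01³ − 1.322×0.8320³)/12 = 6.534×10^-2 in⁴
At the buckling limit P_cr = P = 3.680×10^4 lb
From P_cr = π²EI/(K·L)²:  L = (1/K)·√(π²EI/P_cr) = (1/0.7)·√(π²×1.57×10^7×6.534×10^-2/3.680×10^4)
L = 23.7 in

L_max ≈ 23.7 in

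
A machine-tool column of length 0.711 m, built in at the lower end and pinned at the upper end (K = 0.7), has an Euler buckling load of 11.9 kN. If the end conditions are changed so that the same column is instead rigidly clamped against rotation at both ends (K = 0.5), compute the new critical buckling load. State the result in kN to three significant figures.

P_cr ≈ 23.3 kN

P_cr ∝ 1/K², so P_cr,new = P_cr,old × (K_old/K_new)² = 11.9 × (0.7/0.5)²
= 11.9 × 1.960 = 23.3 kN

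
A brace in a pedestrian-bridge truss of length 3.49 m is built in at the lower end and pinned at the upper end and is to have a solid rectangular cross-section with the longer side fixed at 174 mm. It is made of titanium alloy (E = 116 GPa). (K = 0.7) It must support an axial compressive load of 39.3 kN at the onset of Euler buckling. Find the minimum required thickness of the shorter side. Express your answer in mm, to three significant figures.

b ≈ 24.2 mm

L_e = K·L = 0.7 × 3.49 = 2.443 m
Required I = P_cr·L_e²/(π²E) = 3.930×10^4 × 2.443² / (π² × 1.16×10^11) = 2.049×10^-7 m⁴
I_req = 2.049×10^5 mm⁴
Rectangle, weak axis: I_min = h·b³/12 with h = 174 mm fixed  ⇒  b = (12I/h)^(1/3) = 24.2 mm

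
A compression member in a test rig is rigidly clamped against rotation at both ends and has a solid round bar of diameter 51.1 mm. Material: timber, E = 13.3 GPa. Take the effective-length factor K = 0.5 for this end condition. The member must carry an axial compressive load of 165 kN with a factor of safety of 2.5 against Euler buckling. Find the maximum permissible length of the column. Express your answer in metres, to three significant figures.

L_max ≈ 0.653 m

I = πd⁴/64 = π×51.1⁴/64 = 3.347×10^5 mm⁴
I = 3.347×10^-7 m⁴
Required critical load P_cr = n·P = 2.5 × 165 = 412.5 kN = 4.125×10^5 N
From P_cr = π²EI/(K·L)²:  L = (1/K)·√(π²EI/P_cr) = (1/0.5)·√(π²×1.33×10^10×3.347×10^-7/4.125×10^5)
L = 0.653 m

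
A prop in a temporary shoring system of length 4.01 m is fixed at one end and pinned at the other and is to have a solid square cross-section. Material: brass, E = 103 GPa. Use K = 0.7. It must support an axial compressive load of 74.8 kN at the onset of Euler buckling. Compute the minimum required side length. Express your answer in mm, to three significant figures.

a ≈ 51.4 mm

L_e = K·L = 0.7 × 4.01 = 2.807 m
Required I = P_cr·L_e²/(π²E) = 7.480×10^4 × 2.807² / (π² × 1.03×10^11) = 5.798×10^-7 m⁴
I_req = 5.798×10^5 mm⁴
Solid square: I = a⁴/12  ⇒  a = (12I)^(1/4) = (12×5.798×10^5)^(1/4) = 51.4 mm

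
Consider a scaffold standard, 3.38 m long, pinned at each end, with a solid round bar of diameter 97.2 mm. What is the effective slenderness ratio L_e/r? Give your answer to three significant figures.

For a solid circle r = d/4 = 97.2/4 = 24.30 mm
L_e = K·L = 1 × 3.38 m = 3.380 m = 3380.0 mm
λ = L_e / r_min = 3380.0 / 24.30 = 139

λ ≈ 139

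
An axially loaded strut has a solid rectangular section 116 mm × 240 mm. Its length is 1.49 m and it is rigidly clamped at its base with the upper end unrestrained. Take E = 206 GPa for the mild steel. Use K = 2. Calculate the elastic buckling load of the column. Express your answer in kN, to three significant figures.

Buckling occurs about the weak axis: I_min = h·b³/12 with b = 116 mm (the shorter side).
I_min = 240×116³/12 = 3.122×10^7 mm⁴
I = 3.122×10^7 mm⁴ = 3.122×10^-5 m⁴
Effective length L_e = K·L = 2 × 1.49 = 2.980 m
P_cr = π²EI / L_e² = π² × 206×10⁹ × 3.122×10^-5 / 2.980² = 7.147×10^6 N

P_cr ≈ 7150 kN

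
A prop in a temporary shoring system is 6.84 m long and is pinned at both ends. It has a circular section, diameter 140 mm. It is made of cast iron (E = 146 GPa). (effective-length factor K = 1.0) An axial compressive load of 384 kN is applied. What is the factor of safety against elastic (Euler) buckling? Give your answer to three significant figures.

I = πd⁴/64 = π×140⁴/64 = 1.886×10^7 mm⁴
I = 1.886×10^7 mm⁴ = 1.886×10^-5 m⁴
Effective length L_e = K·L = 1 × 6.84 = 6.840 m
P_cr = π²EI / L_e² = π² × 146×10⁹ × 1.886×10^-5 / 6.840² = 5.808×10^5 N
Factor of safety n = P_cr / P = 580.79 / 384 = 1.51

n ≈ 1.51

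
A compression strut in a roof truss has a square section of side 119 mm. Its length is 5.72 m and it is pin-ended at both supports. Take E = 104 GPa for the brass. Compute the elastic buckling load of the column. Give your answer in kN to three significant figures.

P_cr ≈ 524 kN

I = a⁴/12 = 119⁴/12 = 1.671×10^7 mm⁴
I = 1.671×10^7 mm⁴ = 1.671×10^-5 m⁴
Effective length L_e = K·L = 1 × 5.72 = 5.720 m
P_cr = π²EI / L_e² = π² × 104×10⁹ × 1.671×10^-5 / 5.720² = 5.243×10^5 N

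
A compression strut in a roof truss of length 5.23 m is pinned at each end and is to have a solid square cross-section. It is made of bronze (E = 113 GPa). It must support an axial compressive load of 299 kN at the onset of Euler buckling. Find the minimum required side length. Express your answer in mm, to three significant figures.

a ≈ 96.9 mm

L_e = K·L = 1 × 5.23 = 5.230 m
Required I = P_cr·L_e²/(π²E) = 2.990×10^5 × 5.230² / (π² × 1.13×10^11) = 7.333×10^-6 m⁴
I_req = 7.333×10^6 mm⁴
Solid square: I = a⁴/12  ⇒  a = (12I)^(1/4) = (12×7.333×10^6)^(1/4) = 96.9 mm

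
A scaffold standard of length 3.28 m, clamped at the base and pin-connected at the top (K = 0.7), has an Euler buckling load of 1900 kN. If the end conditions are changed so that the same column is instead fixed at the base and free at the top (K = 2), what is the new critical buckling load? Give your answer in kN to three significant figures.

P_cr ∝ 1/K², so P_cr,new = P_cr,old × (K_old/K_new)² = 1900 × (0.7/2)²
= 1900 × 0.1225 = 233 kN

P_cr ≈ 233 kN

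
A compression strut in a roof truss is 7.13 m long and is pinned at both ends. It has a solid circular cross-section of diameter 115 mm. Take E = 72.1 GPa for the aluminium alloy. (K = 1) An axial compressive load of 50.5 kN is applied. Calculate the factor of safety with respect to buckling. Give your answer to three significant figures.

n ≈ 2.38

I = πd⁴/64 = π×115⁴/64 = 8.585×10^6 mm⁴
I = 8.585×10^6 mm⁴ = 8.585×10^-6 m⁴
Effective length L_e = K·L = 1 × 7.13 = 7.130 m
P_cr = π²EI / L_e² = π² × 72.1×10⁹ × 8.585×10^-6 / 7.130² = 1.202×10^5 N
Factor of safety n = P_cr / P = 120.18 / 50.5 = 2.38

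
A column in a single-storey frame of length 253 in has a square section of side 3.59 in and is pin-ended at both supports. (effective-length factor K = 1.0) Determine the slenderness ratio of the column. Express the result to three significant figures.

I = a⁴/12 = 3.59⁴/12 = 13.84 in⁴
A = 12.89 in²;  r_min = √(I/A) = √(13.84/12.89) = 1.036 in
L_e = K·L = 1 × 253 = 253.0 in
λ = L_e / r_min = 253.00 / 1.036 = 244

λ ≈ 244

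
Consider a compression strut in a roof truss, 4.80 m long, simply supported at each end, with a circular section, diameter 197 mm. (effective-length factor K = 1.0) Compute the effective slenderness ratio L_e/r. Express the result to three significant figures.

For a solid circle r = d/4 = 197/4 = 49.25 mm
L_e = K·L = 1 × 4.80 m = 4.800 m = 4800.0 mm
λ = L_e / r_min = 4800.0 / 49.25 = 97.5

λ ≈ 97.5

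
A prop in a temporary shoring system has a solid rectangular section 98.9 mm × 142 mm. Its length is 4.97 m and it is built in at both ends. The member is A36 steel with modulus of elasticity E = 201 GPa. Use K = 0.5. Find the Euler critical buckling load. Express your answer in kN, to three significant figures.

Buckling occurs about the weak axis: I_min = h·b³/12 with b = 98.9 mm (the shorter side).
I_min = 142×98.9³/12 = 1.145×10^7 mm⁴
I = 1.145×10^7 mm⁴ = 1.145×10^-5 m⁴
Effective length L_e = K·L = 0.5 × 4.97 = 2.485 m
P_cr = π²EI / L_e² = π² × 201×10⁹ × 1.145×10^-5 / 2.485² = 3.677×10^6 N

P_cr ≈ 3680 kN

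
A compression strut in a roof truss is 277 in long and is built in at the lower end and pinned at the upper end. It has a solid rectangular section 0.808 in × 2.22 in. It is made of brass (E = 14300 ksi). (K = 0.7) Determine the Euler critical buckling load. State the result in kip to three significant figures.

Buckling occurs about the weak axis: I_min = h·b³/12 with b = 0.808 in (the shorter side).
I_min = 2.22×0.808³/12 = 9.759×10^-2 in⁴
Effective length L_e = K·L = 0.7 × 277 = 193.9 in
P_cr = π²EI / L_e² = π² × 14300×10³ × 9.759×10^-2 / 193.9² = 366.3 lb

P_cr ≈ 0.366 kip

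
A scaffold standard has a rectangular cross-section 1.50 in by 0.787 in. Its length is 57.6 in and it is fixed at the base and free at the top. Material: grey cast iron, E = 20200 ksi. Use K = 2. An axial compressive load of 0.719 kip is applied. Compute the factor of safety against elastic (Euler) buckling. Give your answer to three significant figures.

Buckling occurs about the weak axis: I_min = h·b³/12 with b = 0.787 in (the shorter side).
I_min = 1.50×0.787³/12 = 6.093×10^-2 in⁴
Effective length L_e = K·L = 2 × 57.6 = 115.2 in
P_cr = π²EI / L_e² = π² × 20200×10³ × 6.093×10^-2 / 115.2² = 915.3 lb
Factor of safety n = P_cr / P = 0.91534 / 0.719 = 1.27

n ≈ 1.27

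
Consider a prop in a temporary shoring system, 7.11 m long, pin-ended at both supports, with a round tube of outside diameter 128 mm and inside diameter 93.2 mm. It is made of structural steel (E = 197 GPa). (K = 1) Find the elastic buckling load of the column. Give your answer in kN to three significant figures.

d_o = 128 mm, d_i = 93.2 mm
I = π(d_o⁴ − d_i⁴)/64 = π(128⁴ − 93.20⁴)/64 = 9.473×10^6 mm⁴
I = 9.473×10^6 mm⁴ = 9.473×10^-6 m⁴
Effective length L_e = K·L = 1 × 7.11 = 7.110 m
P_cr = π²EI / L_e² = π² × 197×10⁹ × 9.473×10^-6 / 7.110² = 3.644×10^5 N

P_cr ≈ 364 kN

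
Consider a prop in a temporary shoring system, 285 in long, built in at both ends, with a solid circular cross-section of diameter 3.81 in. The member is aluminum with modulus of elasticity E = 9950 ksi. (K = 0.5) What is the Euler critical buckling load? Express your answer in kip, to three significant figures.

I = πd⁴/64 = π×3.81⁴/64 = 10.34 in⁴
Effective length L_e = K·L = 0.5 × 285 = 142.5 in
P_cr = π²EI / L_e² = π² × 9950×10³ × 10.34 / 142.5² = 5.002×10^4 lb

P_cr ≈ 50.0 kip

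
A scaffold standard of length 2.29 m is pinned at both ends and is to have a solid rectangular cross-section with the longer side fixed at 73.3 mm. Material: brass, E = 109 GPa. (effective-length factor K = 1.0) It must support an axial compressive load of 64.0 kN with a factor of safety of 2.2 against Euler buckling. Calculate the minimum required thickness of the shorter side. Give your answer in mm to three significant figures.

Required P_cr = n·P = 2.2 × 64.0 = 140.8 kN
L_e = K·L = 1 × 2.29 = 2.290 m
Required I = P_cr·L_e²/(π²E) = 1.408×10^5 × 2.290² / (π² × 1.09×10^11) = 6.864×10^-7 m⁴
I_req = 6.864×10^5 mm⁴
Rectangle, weak axis: I_min = h·b³/12 with h = 73.3 mm fixed  ⇒  b = (12I/h)^(1/3) = 48.3 mm

b ≈ 48.3 mm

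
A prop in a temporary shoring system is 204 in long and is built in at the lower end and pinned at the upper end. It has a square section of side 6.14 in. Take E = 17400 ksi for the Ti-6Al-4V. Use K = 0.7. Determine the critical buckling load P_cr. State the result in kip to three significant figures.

I = a⁴/12 = 6.14⁴/12 = 118.4 in⁴
Effective length L_e = K·L = 0.7 × 204 = 142.8 in
P_cr = π²EI / L_e² = π² × 17400×10³ × 118.4 / 142.8² = 9.974×10^5 lb

P_cr ≈ 997 kip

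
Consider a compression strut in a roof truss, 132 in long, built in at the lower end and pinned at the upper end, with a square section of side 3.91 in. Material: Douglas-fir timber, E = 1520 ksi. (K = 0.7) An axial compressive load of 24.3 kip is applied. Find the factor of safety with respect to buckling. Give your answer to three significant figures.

n ≈ 1.41

I = a⁴/12 = 3.91⁴/12 = 19.48 in⁴
Effective length L_e = K·L = 0.7 × 132 = 92.40 in
P_cr = π²EI / L_e² = π² × 1520×10³ × 19.48 / 92.40² = 3.422×10^4 lb
Factor of safety n = P_cr / P = 34.224 / 24.3 = 1.41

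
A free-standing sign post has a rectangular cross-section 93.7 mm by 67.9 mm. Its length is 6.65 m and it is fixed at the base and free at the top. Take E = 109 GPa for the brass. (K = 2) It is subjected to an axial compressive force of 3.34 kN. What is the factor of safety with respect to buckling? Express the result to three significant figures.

n ≈ 4.45

Buckling occurs about the weak axis: I_min = h·b³/12 with b = 67.9 mm (the shorter side).
I_min = 93.7×67.9³/12 = 2.444×10^6 mm⁴
I = 2.444×10^6 mm⁴ = 2.444×10^-6 m⁴
Effective length L_e = K·L = 2 × 6.65 = 13.30 m
P_cr = π²EI / L_e² = π² × 109×10⁹ × 2.444×10^-6 / 13.30² = 1.487×10^4 N
Factor of safety n = P_cr / P = 14.866 / 3.34 = 4.45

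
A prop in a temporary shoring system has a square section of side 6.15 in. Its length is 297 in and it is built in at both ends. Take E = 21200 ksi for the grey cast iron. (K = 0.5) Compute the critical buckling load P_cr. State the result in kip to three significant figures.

I = a⁴/12 = 6.15⁴/12 = 119.2 in⁴
Effective length L_e = K·L = 0.5 × 297 = 148.5 in
P_cr = π²EI / L_e² = π² × 21200×10³ × 119.2 / 148.5² = 1.131×10^6 lb

P_cr ≈ 1130 kip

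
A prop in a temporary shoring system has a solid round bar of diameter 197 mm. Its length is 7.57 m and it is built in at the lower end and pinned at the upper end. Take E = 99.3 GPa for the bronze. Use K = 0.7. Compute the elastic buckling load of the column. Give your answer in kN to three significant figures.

P_cr ≈ 2580 kN

I = πd⁴/64 = π×197⁴/64 = 7.393×10^7 mm⁴
I = 7.393×10^7 mm⁴ = 7.393×10^-5 m⁴
Effective length L_e = K·L = 0.7 × 7.57 = 5.299 m
P_cr = π²EI / L_e² = π² × 99.3×10⁹ × 7.393×10^-5 / 5.299² = 2.580×10^6 N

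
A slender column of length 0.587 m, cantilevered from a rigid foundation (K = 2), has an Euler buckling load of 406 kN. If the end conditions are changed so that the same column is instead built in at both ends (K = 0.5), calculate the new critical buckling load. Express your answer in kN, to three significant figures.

P_cr ∝ 1/K², so P_cr,new = P_cr,old × (K_old/K_new)² = 406 × (2/0.5)²
= 406 × 16.00 = 6500 kN

P_cr ≈ 6500 kN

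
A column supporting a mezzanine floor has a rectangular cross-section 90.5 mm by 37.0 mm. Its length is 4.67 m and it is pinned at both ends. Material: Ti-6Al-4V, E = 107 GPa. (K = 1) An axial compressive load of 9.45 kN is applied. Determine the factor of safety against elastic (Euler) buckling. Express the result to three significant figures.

n ≈ 1.96

Buckling occurs about the weak axis: I_min = h·b³/12 with b = 37.0 mm (the shorter side).
I_min = 90.5×37.0³/12 = 3.820×10^5 mm⁴
I = 3.820×10^5 mm⁴ = 3.820×10^-7 m⁴
Effective length L_e = K·L = 1 × 4.67 = 4.670 m
P_cr = π²EI / L_e² = π² × 107×10⁹ × 3.820×10^-7 / 4.670² = 1.850×10^4 N
Factor of safety n = P_cr / P = 18.498 / 9.45 = 1.96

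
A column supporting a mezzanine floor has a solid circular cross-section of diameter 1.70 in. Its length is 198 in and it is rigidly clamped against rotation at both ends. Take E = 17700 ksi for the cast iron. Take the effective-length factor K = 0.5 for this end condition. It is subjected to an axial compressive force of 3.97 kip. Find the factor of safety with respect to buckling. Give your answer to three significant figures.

I = πd⁴/64 = π×1.70⁴/64 = 0.4100 in⁴
Effective length L_e = K·L = 0.5 × 198 = 99.00 in
P_cr = π²EI / L_e² = π² × 17700×10³ × 0.4100 / 99.00² = 7.307×10^3 lb
Factor of safety n = P_cr / P = 7.3075 / 3.97 = 1.84

n ≈ 1.84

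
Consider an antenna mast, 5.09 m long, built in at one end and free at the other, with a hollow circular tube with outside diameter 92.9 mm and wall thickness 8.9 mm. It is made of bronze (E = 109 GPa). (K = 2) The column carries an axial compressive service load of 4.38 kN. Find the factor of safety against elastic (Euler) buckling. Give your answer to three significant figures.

n ≈ 4.96

Inner diameter d_i = 92.9 − 2×8.9 = 75.10 mm
I = π(d_o⁴ − d_i⁴)/64 = π(92.9⁴ − 75.10⁴)/64 = 2.095×10^6 mm⁴
I = 2.095×10^6 mm⁴ = 2.095×10^-6 m⁴
Effective length L_e = K·L = 2 × 5.09 = 10.18 m
P_cr = π²EI / L_e² = π² × 109×10⁹ × 2.095×10^-6 / 10.18² = 2.175×10^4 N
Factor of safety n = P_cr / P = 21.745 / 4.38 = 4.96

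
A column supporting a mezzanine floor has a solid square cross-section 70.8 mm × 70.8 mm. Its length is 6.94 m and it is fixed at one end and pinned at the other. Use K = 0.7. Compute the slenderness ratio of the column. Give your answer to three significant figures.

I = a⁴/12 = 70.8⁴/12 = 2.094×10^6 mm⁴
A = 5.013×10^3 mm²;  r_min = √(I/A) = √(2.094×10^6/5.013×10^3) = 20.44 mm
L_e = K·L = 0.7 × 6.94 m = 4.858 m = 4858.0 mm
λ = L_e / r_min = 4858.0 / 20.44 = 238

λ ≈ 238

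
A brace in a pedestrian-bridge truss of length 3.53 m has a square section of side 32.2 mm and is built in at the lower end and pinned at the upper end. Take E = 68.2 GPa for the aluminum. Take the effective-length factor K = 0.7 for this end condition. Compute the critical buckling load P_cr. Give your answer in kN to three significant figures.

P_cr ≈ 9.88 kN

I = a⁴/12 = 32.2⁴/12 = 8.959×10^4 mm⁴
I = 8.959×10^4 mm⁴ = 8.959×10^-8 m⁴
Effective length L_e = K·L = 0.7 × 3.53 = 2.471 m
P_cr = π²EI / L_e² = π² × 68.2×10⁹ × 8.959×10^-8 / 2.471² = 9.876×10^3 N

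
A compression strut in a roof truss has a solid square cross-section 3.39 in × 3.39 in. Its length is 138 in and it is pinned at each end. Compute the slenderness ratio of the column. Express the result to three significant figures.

λ ≈ 141

For a square r = a/√12 = 3.39/√12 = 0.9786 in
L_e = K·L = 1 × 138 = 138.0 in
λ = L_e / r_min = 138.00 / 0.9786 = 141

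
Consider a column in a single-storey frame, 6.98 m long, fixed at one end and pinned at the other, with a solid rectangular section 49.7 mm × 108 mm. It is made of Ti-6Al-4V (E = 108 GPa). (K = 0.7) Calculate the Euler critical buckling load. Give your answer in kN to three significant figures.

P_cr ≈ 49.3 kN

Buckling occurs about the weak axis: I_min = h·b³/12 with b = 49.7 mm (the shorter side).
I_min = 108×49.7³/12 = 1.105×10^6 mm⁴
I = 1.105×10^6 mm⁴ = 1.105×10^-6 m⁴
Effective length L_e = K·L = 0.7 × 6.98 = 4.886 m
P_cr = π²EI / L_e² = π² × 108×10⁹ × 1.105×10^-6 / 4.886² = 4.933×10^4 N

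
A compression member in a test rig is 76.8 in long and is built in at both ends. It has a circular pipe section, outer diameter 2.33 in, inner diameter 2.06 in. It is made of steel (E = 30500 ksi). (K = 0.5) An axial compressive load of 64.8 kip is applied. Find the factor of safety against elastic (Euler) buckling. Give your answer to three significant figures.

d_o = 2.33 in, d_i = 2.06 in
I = π(d_o⁴ − d_i⁴)/64 = π(2.33⁴ − 2.060⁴)/64 = 0.5628 in⁴
Effective length L_e = K·L = 0.5 × 76.8 = 38.40 in
P_cr = π²EI / L_e² = π² × 30500×10³ × 0.5628 / 38.40² = 1.149×10^5 lb
Factor of safety n = P_cr / P = 114.89 / 64.8 = 1.77

n ≈ 1.77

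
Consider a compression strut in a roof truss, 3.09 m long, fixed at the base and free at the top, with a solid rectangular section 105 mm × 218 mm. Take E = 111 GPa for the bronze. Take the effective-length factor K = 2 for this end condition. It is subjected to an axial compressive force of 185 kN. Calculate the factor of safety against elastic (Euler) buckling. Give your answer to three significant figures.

Buckling occurs about the weak axis: I_min = h·b³/12 with b = 105 mm (the shorter side).
I_min = 218×105³/12 = 2.103×10^7 mm⁴
I = 2.103×10^7 mm⁴ = 2.103×10^-5 m⁴
Effective length L_e = K·L = 2 × 3.09 = 6.180 m
P_cr = π²EI / L_e² = π² × 111×10⁹ × 2.103×10^-5 / 6.180² = 6.032×10^5 N
Factor of safety n = P_cr / P = 603.24 / 185 = 3.26

n ≈ 3.26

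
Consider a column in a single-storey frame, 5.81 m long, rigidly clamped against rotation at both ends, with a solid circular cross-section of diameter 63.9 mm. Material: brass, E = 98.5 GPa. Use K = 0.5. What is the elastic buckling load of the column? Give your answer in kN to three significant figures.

I = πd⁴/64 = π×63.9⁴/64 = 8.184×10^5 mm⁴
I = 8.184×10^5 mm⁴ = 8.184×10^-7 m⁴
Effective length L_e = K·L = 0.5 × 5.81 = 2.905 m
P_cr = π²EI / L_e² = π² × 98.5×10⁹ × 8.184×10^-7 / 2.905² = 9.428×10^4 N

P_cr ≈ 94.3 kN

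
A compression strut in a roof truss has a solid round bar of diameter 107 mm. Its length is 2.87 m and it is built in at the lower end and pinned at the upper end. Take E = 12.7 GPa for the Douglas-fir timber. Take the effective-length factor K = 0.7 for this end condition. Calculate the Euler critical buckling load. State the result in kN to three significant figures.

P_cr ≈ 200 kN

I = πd⁴/64 = π×107⁴/64 = 6.434×10^6 mm⁴
I = 6.434×10^6 mm⁴ = 6.434×10^-6 m⁴
Effective length L_e = K·L = 0.7 × 2.87 = 2.009 m
P_cr = π²EI / L_e² = π² × 12.7×10⁹ × 6.434×10^-6 / 2.009² = 1.998×10^5 N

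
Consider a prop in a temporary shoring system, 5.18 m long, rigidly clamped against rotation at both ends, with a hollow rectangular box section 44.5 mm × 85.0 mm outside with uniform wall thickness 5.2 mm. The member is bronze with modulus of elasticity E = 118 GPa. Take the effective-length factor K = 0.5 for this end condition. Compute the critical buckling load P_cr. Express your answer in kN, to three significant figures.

Inner dimensions: h_i = 85.0 − 2×5.2 = 74.60 mm, b_i = 44.5 − 2×5.2 = 34.10 mm
Weak-axis I_min = (h_o·b_o³ − h_i·b_i³)/12 with b_o = 44.5, b_i = 34.10 mm (shorter outer/inner sides).
I_min = (85.0×44.5³ − 74.60×34.10³)/12 = 3.777×10^5 mm⁴
I = 3.777×10^5 mm⁴ = 3.777×10^-7 m⁴
Effective length L_e = K·L = 0.5 × 5.18 = 2.590 m
P_cr = π²EI / L_e² = π² × 118×10⁹ × 3.777×10^-7 / 2.590² = 6.557×10^4 N

P_cr ≈ 65.6 kN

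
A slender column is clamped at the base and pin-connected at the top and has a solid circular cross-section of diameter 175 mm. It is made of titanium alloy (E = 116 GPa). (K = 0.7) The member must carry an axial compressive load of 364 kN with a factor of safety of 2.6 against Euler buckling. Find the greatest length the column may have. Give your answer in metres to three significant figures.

L_max ≈ 10.7 m

I = πd⁴/64 = π×175⁴/64 = 4.604×10^7 mm⁴
I = 4.604×10^-5 m⁴
Required critical load P_cr = n·P = 2.6 × 364 = 946.4 kN = 9.464×10^5 N
From P_cr = π²EI/(K·L)²:  L = (1/K)·√(π²EI/P_cr) = (1/0.7)·√(π²×1.16×10^11×4.604×10^-5/9.464×10^5)
L = 10.7 m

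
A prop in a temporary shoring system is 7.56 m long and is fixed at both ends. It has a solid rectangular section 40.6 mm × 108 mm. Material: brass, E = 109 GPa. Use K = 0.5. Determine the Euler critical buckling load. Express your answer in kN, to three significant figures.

Buckling occurs about the weak axis: I_min = h·b³/12 with b = 40.6 mm (the shorter side).
I_min = 108×40.6³/12 = 6.023×10^5 mm⁴
I = 6.023×10^5 mm⁴ = 6.023×10^-7 m⁴
Effective length L_e = K·L = 0.5 × 7.56 = 3.780 m
P_cr = π²EI / L_e² = π² × 109×10⁹ × 6.023×10^-7 / 3.780² = 4.535×10^4 N

P_cr ≈ 45.3 kN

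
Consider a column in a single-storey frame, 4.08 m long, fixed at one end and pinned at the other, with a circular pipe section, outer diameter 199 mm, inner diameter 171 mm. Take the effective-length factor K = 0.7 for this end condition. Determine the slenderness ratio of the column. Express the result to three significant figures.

d_o = 199 mm, d_i = 171 mm
I = π(d_o⁴ − d_i⁴)/64 = π(199⁴ − 171.0⁴)/64 = 3.501×10^7 mm⁴
A = 8.137×10^3 mm²;  r_min = √(I/A) = √(3.501×10^7/8.137×10^3) = 65.59 mm
L_e = K·L = 0.7 × 4.08 m = 2.856 m = 2856.0 mm
λ = L_e / r_min = 2856.0 / 65.59 = 43.5

λ ≈ 43.5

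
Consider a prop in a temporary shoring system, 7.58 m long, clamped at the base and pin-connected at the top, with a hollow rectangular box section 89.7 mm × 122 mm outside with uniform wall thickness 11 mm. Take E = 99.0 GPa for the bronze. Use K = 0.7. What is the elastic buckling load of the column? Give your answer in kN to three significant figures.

P_cr ≈ 165 kN

Inner dimensions: h_i = 122 − 2×11 = 100.0 mm, b_i = 89.7 − 2×11 = 67.70 mm
Weak-axis I_min = (h_o·b_o³ − h_i·b_i³)/12 with b_o = 89.7, b_i = 67.70 mm (shorter outer/inner sides).
I_min = (122×89.7³ − 100.0×67.70³)/12 = 4.752×10^6 mm⁴
I = 4.752×10^6 mm⁴ = 4.752×10^-6 m⁴
Effective length L_e = K·L = 0.7 × 7.58 = 5.306 m
P_cr = π²EI / L_e² = π² × 99.0×10⁹ × 4.752×10^-6 / 5.306² = 1.649×10^5 N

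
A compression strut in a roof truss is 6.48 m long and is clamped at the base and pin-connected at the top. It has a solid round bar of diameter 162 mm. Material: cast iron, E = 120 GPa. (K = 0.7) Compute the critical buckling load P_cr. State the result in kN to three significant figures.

I = πd⁴/64 = π×162⁴/64 = 3.381×10^7 mm⁴
I = 3.381×10^7 mm⁴ = 3.381×10^-5 m⁴
Effective length L_e = K·L = 0.7 × 6.48 = 4.536 m
P_cr = π²EI / L_e² = π² × 120×10⁹ × 3.381×10^-5 / 4.536² = 1.946×10^6 N

P_cr ≈ 1950 kN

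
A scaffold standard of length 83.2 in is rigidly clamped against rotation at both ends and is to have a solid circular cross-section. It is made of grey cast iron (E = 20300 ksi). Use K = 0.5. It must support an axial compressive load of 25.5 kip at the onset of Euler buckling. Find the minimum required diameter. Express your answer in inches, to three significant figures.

d ≈ 1.46 in

L_e = K·L = 0.5 × 83.2 = 41.60 in
Required I = P_cr·L_e²/(π²E) = 2.550×10^4 × 41.60² / (π² × 2.03×10^7) = 0.2203 in⁴
Solid circle: I = πd⁴/64  ⇒  d = (64I/π)^(1/4) = (64×0.2203/π)^(1/4) = 1.46 in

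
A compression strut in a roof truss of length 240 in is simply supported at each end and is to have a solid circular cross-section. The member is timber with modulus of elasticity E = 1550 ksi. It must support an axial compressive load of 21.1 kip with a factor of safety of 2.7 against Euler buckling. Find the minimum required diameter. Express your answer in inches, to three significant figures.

Required P_cr = n·P = 2.7 × 21.1 = 56.97 kip
L_e = K·L = 1 × 240 = 240.0 in
Required I = P_cr·L_e²/(π²E) = 5.697×10^4 × 240.0² / (π² × 1.55×10^6) = 214.5 in⁴
Solid circle: I = πd⁴/64  ⇒  d = (64I/π)^(1/4) = (64×214.5/π)^(1/4) = 8.13 in

d ≈ 8.13 in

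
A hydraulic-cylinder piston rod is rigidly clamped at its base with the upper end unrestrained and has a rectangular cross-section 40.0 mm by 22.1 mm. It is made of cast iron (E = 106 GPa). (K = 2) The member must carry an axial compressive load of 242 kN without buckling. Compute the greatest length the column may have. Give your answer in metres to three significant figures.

Buckling occurs about the weak axis: I_min = h·b³/12 with b = 22.1 mm (the shorter side).
I_min = 40.0×22.1³/12 = 3.598×10^4 mm⁴
I = 3.598×10^-8 m⁴
At the buckling limit P_cr = P = 2.420×10^5 N
From P_cr = π²EI/(K·L)²:  L = (1/K)·√(π²EI/P_cr) = (1/2)·√(π²×1.06×10^11×3.598×10^-8/2.420×10^5)
L = 0.197 m

L_max ≈ 0.197 m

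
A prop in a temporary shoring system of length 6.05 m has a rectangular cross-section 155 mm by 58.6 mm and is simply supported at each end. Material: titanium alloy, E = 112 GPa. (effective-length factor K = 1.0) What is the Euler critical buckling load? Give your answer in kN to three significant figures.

P_cr ≈ 78.5 kN

Buckling occurs about the weak axis: I_min = h·b³/12 with b = 58.6 mm (the shorter side).
I_min = 155×58.6³/12 = 2.599×10^6 mm⁴
I = 2.599×10^6 mm⁴ = 2.599×10^-6 m⁴
Effective length L_e = K·L = 1 × 6.05 = 6.050 m
P_cr = π²EI / L_e² = π² × 112×10⁹ × 2.599×10^-6 / 6.050² = 7.850×10^4 N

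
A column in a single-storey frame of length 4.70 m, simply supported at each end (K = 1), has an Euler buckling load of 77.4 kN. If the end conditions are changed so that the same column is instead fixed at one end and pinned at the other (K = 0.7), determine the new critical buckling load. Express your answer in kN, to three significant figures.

P_cr ≈ 158 kN

P_cr ∝ 1/K², so P_cr,new = P_cr,old × (K_old/K_new)² = 77.4 × (1/0.7)²
= 77.4 × 2.041 = 158 kN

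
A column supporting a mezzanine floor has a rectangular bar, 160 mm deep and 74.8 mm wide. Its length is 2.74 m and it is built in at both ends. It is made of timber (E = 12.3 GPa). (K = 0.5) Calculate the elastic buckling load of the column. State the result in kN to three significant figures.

P_cr ≈ 361 kN

Buckling occurs about the weak axis: I_min = h·b³/12 with b = 74.8 mm (the shorter side).
I_min = 160×74.8³/12 = 5.580×10^6 mm⁴
I = 5.580×10^6 mm⁴ = 5.580×10^-6 m⁴
Effective length L_e = K·L = 0.5 × 2.74 = 1.370 m
P_cr = π²EI / L_e² = π² × 12.3×10⁹ × 5.580×10^-6 / 1.370² = 3.609×10^5 N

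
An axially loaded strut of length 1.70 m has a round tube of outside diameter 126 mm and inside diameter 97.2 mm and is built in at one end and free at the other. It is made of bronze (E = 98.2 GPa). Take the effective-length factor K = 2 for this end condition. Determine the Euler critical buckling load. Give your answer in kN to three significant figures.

d_o = 126 mm, d_i = 97.2 mm
I = π(d_o⁴ − d_i⁴)/64 = π(126⁴ − 97.20⁴)/64 = 7.991×10^6 mm⁴
I = 7.991×10^6 mm⁴ = 7.991×10^-6 m⁴
Effective length L_e = K·L = 2 × 1.70 = 3.400 m
P_cr = π²EI / L_e² = π² × 98.2×10⁹ × 7.991×10^-6 / 3.400² = 6.699×10^5 N

P_cr ≈ 670 kN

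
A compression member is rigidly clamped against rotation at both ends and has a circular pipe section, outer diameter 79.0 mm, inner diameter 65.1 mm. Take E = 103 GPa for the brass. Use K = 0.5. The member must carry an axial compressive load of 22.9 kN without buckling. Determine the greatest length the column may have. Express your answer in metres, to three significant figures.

L_max ≈ 13.5 m

d_o = 79.0 mm, d_i = 65.1 mm
I = π(d_o⁴ − d_i⁴)/64 = π(79.0⁴ − 65.10⁴)/64 = 1.030×10^6 mm⁴
I = 1.030×10^-6 m⁴
At the buckling limit P_cr = P = 2.290×10^4 N
From P_cr = π²EI/(K·L)²:  L = (1/K)·√(π²EI/P_cr) = (1/0.5)·√(π²×1.03×10^11×1.030×10^-6/2.290×10^4)
L = 13.5 m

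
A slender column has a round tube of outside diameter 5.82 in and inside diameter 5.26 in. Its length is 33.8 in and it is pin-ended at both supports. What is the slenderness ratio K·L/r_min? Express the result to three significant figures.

d_o = 5.82 in, d_i = 5.26 in
I = π(d_o⁴ − d_i⁴)/64 = π(5.82⁴ − 5.260⁴)/64 = 18.74 in⁴
A = 4.873 in²;  r_min = √(I/A) = √(18.74/4.873) = 1.961 in
L_e = K·L = 1 × 33.8 = 33.80 in
λ = L_e / r_min = 33.800 / 1.961 = 17.2

λ ≈ 17.2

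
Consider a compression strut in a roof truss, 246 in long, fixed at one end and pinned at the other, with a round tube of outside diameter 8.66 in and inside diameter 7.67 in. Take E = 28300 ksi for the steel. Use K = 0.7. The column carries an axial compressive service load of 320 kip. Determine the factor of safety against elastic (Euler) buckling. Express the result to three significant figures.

d_o = 8.66 in, d_i = 7.67 in
I = π(d_o⁴ − d_i⁴)/64 = π(8.66⁴ − 7.670⁴)/64 = 106.2 in⁴
Effective length L_e = K·L = 0.7 × 246 = 172.2 in
P_cr = π²EI / L_e² = π² × 28300×10³ × 106.2 / 172.2² = 1.000×10^6 lb
Factor of safety n = P_cr / P = 1000.3 / 320 = 3.13

n ≈ 3.13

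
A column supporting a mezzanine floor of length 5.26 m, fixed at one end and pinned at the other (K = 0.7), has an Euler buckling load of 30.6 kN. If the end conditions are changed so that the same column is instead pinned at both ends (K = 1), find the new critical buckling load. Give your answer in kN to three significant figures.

P_cr ∝ 1/K², so P_cr,new = P_cr,old × (K_old/K_new)² = 30.6 × (0.7/1)²
= 30.6 × 0.4900 = 15.0 kN

P_cr ≈ 15.0 kN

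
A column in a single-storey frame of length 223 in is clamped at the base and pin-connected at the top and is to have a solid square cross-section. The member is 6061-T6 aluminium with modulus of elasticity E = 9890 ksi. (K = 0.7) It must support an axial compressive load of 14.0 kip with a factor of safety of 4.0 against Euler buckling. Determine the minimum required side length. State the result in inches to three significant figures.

Required P_cr = n·P = 4.0 × 14.0 = 56.00 kip
L_e = K·L = 0.7 × 223 = 156.1 in
Required I = P_cr·L_e²/(π²E) = 5.600×10^4 × 156.1² / (π² × 9.89×10^6) = 13.98 in⁴
Solid square: I = a⁴/12  ⇒  a = (12I)^(1/4) = (12×13.98)^(1/4) = 3.60 in

a ≈ 3.60 in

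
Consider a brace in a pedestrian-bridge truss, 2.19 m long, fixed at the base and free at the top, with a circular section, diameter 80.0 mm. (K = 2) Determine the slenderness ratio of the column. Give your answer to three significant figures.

For a solid circle r = d/4 = 80.0/4 = 20.00 mm
L_e = K·L = 2 × 2.19 m = 4.380 m = 4380.0 mm
λ = L_e / r_min = 4380.0 / 20.00 = 219

λ ≈ 219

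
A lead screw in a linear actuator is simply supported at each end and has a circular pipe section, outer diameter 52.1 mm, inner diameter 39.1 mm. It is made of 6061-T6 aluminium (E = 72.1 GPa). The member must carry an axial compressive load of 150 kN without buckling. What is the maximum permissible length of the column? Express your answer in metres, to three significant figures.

L_max ≈ 1.08 m

d_o = 52.1 mm, d_i = 39.1 mm
I = π(d_o⁴ − d_i⁴)/64 = π(52.1⁴ − 39.10⁴)/64 = 2.469×10^5 mm⁴
I = 2.469×10^-7 m⁴
At the buckling limit P_cr = P = 1.500×10^5 N
From P_cr = π²EI/(K·L)²:  L = (1/K)·√(π²EI/P_cr) = (1/1)·√(π²×7.21×10^10×2.469×10^-7/1.500×10^5)
L = 1.08 m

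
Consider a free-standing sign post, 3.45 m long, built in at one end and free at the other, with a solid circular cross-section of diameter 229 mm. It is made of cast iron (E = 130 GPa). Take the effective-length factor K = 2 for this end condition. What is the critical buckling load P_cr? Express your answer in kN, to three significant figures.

P_cr ≈ 3640 kN

I = πd⁴/64 = π×229⁴/64 = 1.350×10^8 mm⁴
I = 1.350×10^8 mm⁴ = 1.350×10^-4 m⁴
Effective length L_e = K·L = 2 × 3.45 = 6.900 m
P_cr = π²EI / L_e² = π² × 130×10⁹ × 1.350×10^-4 / 6.900² = 3.638×10^6 N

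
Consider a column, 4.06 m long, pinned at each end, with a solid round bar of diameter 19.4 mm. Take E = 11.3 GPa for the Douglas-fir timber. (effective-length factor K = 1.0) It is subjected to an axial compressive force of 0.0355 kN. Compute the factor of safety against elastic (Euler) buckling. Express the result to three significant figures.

I = πd⁴/64 = π×19.4⁴/64 = 6.953×10^3 mm⁴
I = 6.953×10^3 mm⁴ = 6.953×10^-9 m⁴
Effective length L_e = K·L = 1 × 4.06 = 4.060 m
P_cr = π²EI / L_e² = π² × 11.3×10⁹ × 6.953×10^-9 / 4.060² = 47.04 N
Factor of safety n = P_cr / P = 0.047044 / 0.0355 = 1.33

n ≈ 1.33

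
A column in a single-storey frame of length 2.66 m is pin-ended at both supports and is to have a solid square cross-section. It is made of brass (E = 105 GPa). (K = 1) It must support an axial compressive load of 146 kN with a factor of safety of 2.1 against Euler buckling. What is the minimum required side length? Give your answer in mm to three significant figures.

a ≈ 70.8 mm

Required P_cr = n·P = 2.1 × 146 = 306.6 kN
L_e = K·L = 1 × 2.66 = 2.660 m
Required I = P_cr·L_e²/(π²E) = 3.066×10^5 × 2.660² / (π² × 1.05×10^11) = 2.093×10^-6 m⁴
I_req = 2.093×10^6 mm⁴
Solid square: I = a⁴/12  ⇒  a = (12I)^(1/4) = (12×2.093×10^6)^(1/4) = 70.8 mm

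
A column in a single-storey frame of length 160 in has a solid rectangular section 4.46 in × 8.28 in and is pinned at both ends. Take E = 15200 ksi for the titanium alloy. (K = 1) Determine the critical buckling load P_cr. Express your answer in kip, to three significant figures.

Buckling occurs about the weak axis: I_min = h·b³/12 with b = 4.46 in (the shorter side).
I_min = 8.28×4.46³/12 = 61.21 in⁴
Effective length L_e = K·L = 1 × 160 = 160.0 in
P_cr = π²EI / L_e² = π² × 15200×10³ × 61.21 / 160.0² = 3.587×10^5 lb

P_cr ≈ 359 kip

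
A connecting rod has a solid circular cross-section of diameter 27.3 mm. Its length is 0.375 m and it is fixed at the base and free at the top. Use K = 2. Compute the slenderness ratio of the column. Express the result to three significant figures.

λ ≈ 110

For a solid circle r = d/4 = 27.3/4 = 6.825 mm
L_e = K·L = 2 × 0.375 m = 0.7500 m = 750.00 mm
λ = L_e / r_min = 750.00 / 6.825 = 110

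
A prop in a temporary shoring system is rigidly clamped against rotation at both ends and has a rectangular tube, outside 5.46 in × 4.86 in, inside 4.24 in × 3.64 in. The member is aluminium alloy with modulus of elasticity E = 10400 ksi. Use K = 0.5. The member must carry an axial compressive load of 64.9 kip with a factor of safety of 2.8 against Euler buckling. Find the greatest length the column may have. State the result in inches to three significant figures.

Weak-axis I_min = (h_o·b_o³ − h_i·b_i³)/12 with b_o = 4.86, b_i = 3.640 in (shorter outer/inner sides).
I_min = (5.46×4.86³ − 4.240×3.640³)/12 = 35.19 in⁴
Required critical load P_cr = n·P = 2.8 × 64.9 = 181.7 kip = 1.817×10^5 lb
From P_cr = π²EI/(K·L)²:  L = (1/K)·√(π²EI/P_cr) = (1/0.5)·√(π²×1.04×10^7×35.19/1.817×10^5)
L = 282 in

L_max ≈ 282 in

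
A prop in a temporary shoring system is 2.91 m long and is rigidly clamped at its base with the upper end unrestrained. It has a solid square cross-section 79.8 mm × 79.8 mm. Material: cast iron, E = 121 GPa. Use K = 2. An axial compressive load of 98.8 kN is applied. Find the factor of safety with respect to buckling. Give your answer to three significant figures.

I = a⁴/12 = 79.8⁴/12 = 3.379×10^6 mm⁴
I = 3.379×10^6 mm⁴ = 3.379×10^-6 m⁴
Effective length L_e = K·L = 2 × 2.91 = 5.820 m
P_cr = π²EI / L_e² = π² × 121×10⁹ × 3.379×10^-6 / 5.820² = 1.191×10^5 N
Factor of safety n = P_cr / P = 119.14 / 98.8 = 1.21

n ≈ 1.21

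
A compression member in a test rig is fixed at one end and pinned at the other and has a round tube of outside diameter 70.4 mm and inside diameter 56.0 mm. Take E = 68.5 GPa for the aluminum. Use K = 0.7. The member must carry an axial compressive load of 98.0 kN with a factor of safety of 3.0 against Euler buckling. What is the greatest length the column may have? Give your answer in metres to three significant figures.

L_max ≈ 1.84 m

d_o = 70.4 mm, d_i = 56.0 mm
I = π(d_o⁴ − d_i⁴)/64 = π(70.4⁴ − 56.00⁴)/64 = 7.230×10^5 mm⁴
I = 7.230×10^-7 m⁴
Required critical load P_cr = n·P = 3.0 × 98.0 = 294.0 kN = 2.940×10^5 N
From P_cr = π²EI/(K·L)²:  L = (1/K)·√(π²EI/P_cr) = (1/0.7)·√(π²×6.85×10^10×7.230×10^-7/2.940×10^5)
L = 1.84 m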